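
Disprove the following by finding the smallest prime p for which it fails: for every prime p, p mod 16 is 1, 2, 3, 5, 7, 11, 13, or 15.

For p = 2, 3, 5, 7, …, 29, 31, 37 the conclusion holds.
p = 41: 41 mod 16 = 9 — not in {1, 2, 3, 5, 7, 11, 13, 15}.

p = 41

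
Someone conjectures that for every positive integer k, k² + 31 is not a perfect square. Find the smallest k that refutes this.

We need the least positive integer k for which k² + 31 is a perfect square.
For k = 1, 2, 3, 4, …, 12, 13, 14 the conclusion holds.
k = 15: 15² + 31 = 256 = 16², a perfect square.
Hence k = 15 is a counterexample.

k = 15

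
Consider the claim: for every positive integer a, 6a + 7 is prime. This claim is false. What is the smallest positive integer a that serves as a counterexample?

a = 3

Check each positive integer a in order until 6a + 7 is not prime.
For a = 1, 2 the conclusion holds.
a = 3: 6a + 7 = 25 = 5 × 5, composite.
So a = 3 is the smallest counterexample.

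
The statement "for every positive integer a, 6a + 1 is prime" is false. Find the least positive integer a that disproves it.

A counterexample is any positive integer a such that 6a + 1 is not prime; we check each in order.
For a = 1, 2, 3 the conclusion holds.
a = 4: 6a + 1 = 25 = 5 × 5, composite.

a = 4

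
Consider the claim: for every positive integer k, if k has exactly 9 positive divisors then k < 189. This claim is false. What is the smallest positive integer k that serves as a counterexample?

Check each positive integer k in order until k has exactly 9 positive divisors but the claim fails.
k = 36: τ(36) = 9; 36 < 189.
k = 100: τ(100) = 9; 100 < 189.
k = 196: τ(196) = 9; 196 ≥ 189.
Thus k = 196 disproves the claim, and no smaller k works.

k = 196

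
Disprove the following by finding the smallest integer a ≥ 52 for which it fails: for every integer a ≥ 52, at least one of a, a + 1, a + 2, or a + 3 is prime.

a = 52: 53 is prime.
a = 53: 53 is prime.
a = 54: 54 = 2 × 27; 55 = 5 × 11; 56 = 2 × 28; 57 = 3 × 19 — all composite.
So a = 54 is the smallest counterexample.

a = 54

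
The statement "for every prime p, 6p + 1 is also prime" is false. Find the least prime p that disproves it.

p = 19

Check each prime p in order until 6p + 1 is not prime.
The first 7 eligible values, up to p = 17, all satisfy the conclusion.
p = 19: 6p + 1 = 115 = 5 × 23, not prime.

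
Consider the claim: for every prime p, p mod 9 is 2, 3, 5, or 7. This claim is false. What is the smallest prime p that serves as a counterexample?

p = 13

We need the least prime p for which the claim fails.
p = 2: 2 mod 9 = 2.
p = 3: 3 mod 9 = 3.
p = 5: 5 mod 9 = 5.
p = 7: 7 mod 9 = 7.
p = 11: 11 mod 9 = 2.
p = 13: 13 mod 9 = 4 — not in {2, 3, 5, 7}.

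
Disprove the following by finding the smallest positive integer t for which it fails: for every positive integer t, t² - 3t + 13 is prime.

Check each positive integer t in order until t² - 3t + 13 is not prime.
For t = 1, 2, 3, 4, …, 9, 10, 11 the conclusion holds.
t = 12: t² - 3t + 13 = 121 = 11 × 11, composite.
Thus t = 12 disproves the claim, and no smaller t works.

t = 12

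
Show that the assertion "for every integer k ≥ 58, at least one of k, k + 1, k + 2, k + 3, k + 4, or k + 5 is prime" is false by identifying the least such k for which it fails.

k = 90

The first 32 eligible values, up to k = 89, all satisfy the conclusion.
k = 90: 90 = 2 × 45; 91 = 7 × 13; 92 = 2 × 46; 93 = 3 × 31; 94 = 2 × 47; 95 = 5 × 19 — all composite.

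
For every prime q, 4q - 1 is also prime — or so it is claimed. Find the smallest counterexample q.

q = 7

For q = 2, 3, 5 the conclusion holds.
q = 7: 4q - 1 = 27 = 3 × 9, not prime.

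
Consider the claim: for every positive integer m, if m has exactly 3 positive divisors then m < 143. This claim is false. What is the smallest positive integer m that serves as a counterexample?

m = 169

The first 5 eligible values, up to m = 121, all satisfy the conclusion.
m = 169: τ(169) = 3; 169 ≥ 143.
Thus m = 169 disproves the claim, and no smaller m works.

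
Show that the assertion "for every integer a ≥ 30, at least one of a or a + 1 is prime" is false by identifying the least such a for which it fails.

a = 32

A counterexample is any integer a ≥ 30 such that a, a + 1 are both composite; we check each in order.
a = 30: 31 is prime.
a = 31: 31 is prime.
a = 32: 32 = 2 × 16; 33 = 3 × 11 — both composite.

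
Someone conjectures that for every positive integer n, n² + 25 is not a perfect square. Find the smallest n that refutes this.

A counterexample is any positive integer n such that n² + 25 is a perfect square; we check each in order.
For n = 1, 2, 3, 4, …, 9, 10, 11 the conclusion holds.
n = 12: 12² + 25 = 169 = 13², a perfect square.
Thus n = 12 disproves the claim, and no smaller n works.

n = 12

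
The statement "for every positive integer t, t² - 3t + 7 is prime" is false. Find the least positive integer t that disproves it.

A counterexample is any positive integer t such that t² - 3t + 7 is not prime; we check each in order.
For t = 1, 2, 3, 4, 5 the conclusion holds.
t = 6: t² - 3t + 7 = 25 = 5 × 5, composite.

t = 6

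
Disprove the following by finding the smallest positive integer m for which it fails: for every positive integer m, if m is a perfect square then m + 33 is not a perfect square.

m = 16

A counterexample is any positive integer m such that m is a perfect square but m + 33 is a perfect square; we check each in order.
For m = 1, 4, 9 the conclusion holds.
m = 16: 16 = 4² and 16 + 33 = 49 = 7².
Hence m = 16 is a counterexample.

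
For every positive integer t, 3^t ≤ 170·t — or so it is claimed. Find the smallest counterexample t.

t = 7

A counterexample is any positive integer t such that 3^t > 170·t; we check each in order.
For t = 1, 2, 3, 4, 5, 6 the conclusion holds.
t = 7: 3^t = 2187 and 170·t = 1190, so 2187 > 1190.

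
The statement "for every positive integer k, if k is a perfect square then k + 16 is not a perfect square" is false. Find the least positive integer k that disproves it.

k = 9

Check each positive integer k in order until k is a perfect square but k + 16 is a perfect square.
For k = 1, 4 the conclusion holds.
k = 9: 9 = 3² and 9 + 16 = 25 = 5².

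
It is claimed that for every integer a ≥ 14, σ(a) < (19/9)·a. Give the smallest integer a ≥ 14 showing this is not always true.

The first 4 eligible values, up to a = 17, all satisfy the conclusion.
a = 18: σ(18) = 39; 39 ≥ 38.
Hence a = 18 is a counterexample.

a = 18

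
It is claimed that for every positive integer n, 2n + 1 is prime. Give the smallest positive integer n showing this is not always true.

n = 4

n = 1: 2n + 1 = 3, prime.
n = 2: 2n + 1 = 5, prime.
n = 3: 2n + 1 = 7, prime.
n = 4: 2n + 1 = 9 = 3 × 3, composite.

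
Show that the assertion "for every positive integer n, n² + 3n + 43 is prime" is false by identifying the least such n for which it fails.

Check each positive integer n in order until n² + 3n + 43 is not prime.
The first 38 eligible values, up to n = 38, all satisfy the conclusion.
n = 39: n² + 3n + 43 = 1681 = 41 × 41, composite.

n = 39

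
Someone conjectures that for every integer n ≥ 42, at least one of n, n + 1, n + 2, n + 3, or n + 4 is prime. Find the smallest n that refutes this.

n = 48

Check each integer n ≥ 42 in order until n, n + 1, n + 2, n + 3, n + 4 are all composite.
n = 42: 43 is prime.
n = 43: 43 is prime.
n = 44: 47 is prime.
n = 45: 47 is prime.
n = 46: 47 is prime.
n = 47: 47 is prime.
n = 48: 48 = 2 × 24; 49 = 7 × 7; 50 = 2 × 25; 51 = 3 × 17; 52 = 2 × 26 — all composite.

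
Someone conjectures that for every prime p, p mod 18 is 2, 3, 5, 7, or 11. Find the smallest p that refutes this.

The first 5 eligible values, up to p = 11, all satisfy the conclusion.
p = 13: 13 mod 18 = 13 — not in {2, 3, 5, 7, 11}.

p = 13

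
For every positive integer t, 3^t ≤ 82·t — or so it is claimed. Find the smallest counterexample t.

t = 1: 3^t = 3 and 82·t = 82, so 3 ≤ 82.
t = 2: 3^t = 9 and 82·t = 164, so 9 ≤ 164.
t = 3: 3^t = 27 and 82·t = 246, so 27 ≤ 246.
t = 4: 3^t = 81 and 82·t = 328, so 81 ≤ 328.
t = 5: 3^t = 243 and 82·t = 410, so 243 ≤ 410.
t = 6: 3^t = 729 and 82·t = 492, so 729 > 492.

t = 6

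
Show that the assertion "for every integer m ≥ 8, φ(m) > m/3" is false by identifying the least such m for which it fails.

m = 12

m = 8: φ(8) = 4 and 8/3 = 8/3, so φ(8) > 8/3.
m = 9: φ(9) = 6 and 9/3 = 3, so φ(9) > 9/3.
m = 10: φ(10) = 4 and 10/3 = 10/3, so φ(10) > 10/3.
m = 11: φ(11) = 10 and 11/3 = 11/3, so φ(11) > 11/3.
m = 12: φ(12) = 4 and 12/3 = 4, so φ(12) ≤ 12/3.
Hence m = 12 is a counterexample.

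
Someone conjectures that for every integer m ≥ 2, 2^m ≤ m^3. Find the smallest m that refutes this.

Check each integer m ≥ 2 in order until 2^m > m^3.
For m = 2, 3, 4, 5, 6, 7, 8, 9 the conclusion holds.
m = 10: 2^m = 1024 and m^3 = 1000, so 1024 > 1000.
So m = 10 is the smallest counterexample.

m = 10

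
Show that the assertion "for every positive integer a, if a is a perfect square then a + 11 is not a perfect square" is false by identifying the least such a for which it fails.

We need the least positive integer a for which a is a perfect square but a + 11 is a perfect square.
a = 1: 1 + 11 = 12, not a perfect square.
a = 4: 4 + 11 = 15, not a perfect square.
a = 9: 9 + 11 = 20, not a perfect square.
a = 16: 16 + 11 = 27, not a perfect square.
a = 25: 25 = 5² and 25 + 11 = 36 = 6².

a = 25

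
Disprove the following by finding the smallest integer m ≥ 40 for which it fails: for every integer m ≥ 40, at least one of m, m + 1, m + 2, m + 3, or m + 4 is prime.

m = 48

The first 8 eligible values, up to m = 47, all satisfy the conclusion.
m = 48: 48 = 2 × 24; 49 = 7 × 7; 50 = 2 × 25; 51 = 3 × 17; 52 = 2 × 26 — all composite.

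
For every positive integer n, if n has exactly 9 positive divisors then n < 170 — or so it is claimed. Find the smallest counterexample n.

n = 196

n = 36: τ(36) = 9; 36 < 170.
n = 100: τ(100) = 9; 100 < 170.
n = 196: τ(196) = 9; 196 ≥ 170.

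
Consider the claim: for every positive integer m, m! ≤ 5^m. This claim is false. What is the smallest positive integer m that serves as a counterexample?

m = 12

Check each positive integer m in order until m! > 5^m.
For m = 1, 2, 3, 4, …, 9, 10, 11 the conclusion holds.
m = 12: m! = 479001600 and 5^m = 244140625, so 479001600 > 244140625.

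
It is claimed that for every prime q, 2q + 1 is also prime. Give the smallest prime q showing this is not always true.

A counterexample is any prime q such that 2q + 1 is not prime; we check each in order.
For q = 2, 3, 5 the conclusion holds.
q = 7: 2q + 1 = 15 = 3 × 5, not prime.
Hence q = 7 is a counterexample.

q = 7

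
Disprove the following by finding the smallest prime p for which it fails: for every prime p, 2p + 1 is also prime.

p = 2: 2p + 1 = 5, prime.
p = 3: 2p + 1 = 7, prime.
p = 5: 2p + 1 = 11, prime.
p = 7: 2p + 1 = 15 = 3 × 5, not prime.
Thus p = 7 disproves the claim, and no smaller p works.

p = 7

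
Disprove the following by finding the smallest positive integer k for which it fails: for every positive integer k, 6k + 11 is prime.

A counterexample is any positive integer k such that 6k + 11 is not prime; we check each in order.
k = 1: 6k + 11 = 17, prime.
k = 2: 6k + 11 = 23, prime.
k = 3: 6k + 11 = 29, prime.
k = 4: 6k + 11 = 35 = 5 × 7, composite.
Thus k = 4 disproves the claim, and no smaller k works.

k = 4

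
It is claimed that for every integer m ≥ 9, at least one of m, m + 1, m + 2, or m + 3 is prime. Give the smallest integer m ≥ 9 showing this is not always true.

Check each integer m ≥ 9 in order until m, m + 1, m + 2, m + 3 are all composite.
For m = 9, 10, 11, 12, …, 21, 22, 23 the conclusion holds.
m = 24: 24 = 2 × 12; 25 = 5 × 5; 26 = 2 × 13; 27 = 3 × 9 — all composite.
Thus m = 24 disproves the claim, and no smaller m works.

m = 24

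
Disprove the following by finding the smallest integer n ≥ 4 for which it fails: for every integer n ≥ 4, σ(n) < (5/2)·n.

Check each integer n ≥ 4 in order until the claim fails.
For n = 4, 5, 6, 7, …, 21, 22, 23 the conclusion holds.
n = 24: σ(24) = 60; 60 ≥ 60.
Hence n = 24 is a counterexample.

n = 24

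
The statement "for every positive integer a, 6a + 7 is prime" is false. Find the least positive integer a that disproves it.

a = 3

We need the least positive integer a for which 6a + 7 is not prime.
For a = 1, 2 the conclusion holds.
a = 3: 6a + 7 = 25 = 5 × 5, composite.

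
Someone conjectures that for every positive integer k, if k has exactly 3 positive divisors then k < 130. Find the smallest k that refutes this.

Check each positive integer k in order until k has exactly 3 positive divisors but the claim fails.
For k = 4, 9, 25, 49, 121 the conclusion holds.
k = 169: τ(169) = 3; 169 ≥ 130.

k = 169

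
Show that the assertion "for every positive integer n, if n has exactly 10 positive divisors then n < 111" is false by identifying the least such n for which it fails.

We need the least positive integer n for which n has exactly 10 positive divisors but the claim fails.
n = 48: τ(48) = 10; 48 < 111.
n = 80: τ(80) = 10; 80 < 111.
n = 112: τ(112) = 10; 112 ≥ 111.
Hence n = 112 is a counterexample.

n = 112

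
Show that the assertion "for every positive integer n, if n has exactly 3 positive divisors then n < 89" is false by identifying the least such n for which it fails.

A counterexample is any positive integer n such that n has exactly 3 positive divisors but the claim fails; we check each in order.
For n = 4, 9, 25, 49 the conclusion holds.
n = 121: τ(121) = 3; 121 ≥ 89.

n = 121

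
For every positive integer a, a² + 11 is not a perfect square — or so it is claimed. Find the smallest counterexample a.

a = 5

The first 4 eligible values, up to a = 4, all satisfy the conclusion.
a = 5: 5² + 11 = 36 = 6², a perfect square.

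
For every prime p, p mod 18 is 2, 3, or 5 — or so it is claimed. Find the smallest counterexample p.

For p = 2, 3, 5 the conclusion holds.
p = 7: 7 mod 18 = 7 — not in {2, 3, 5}.

p = 7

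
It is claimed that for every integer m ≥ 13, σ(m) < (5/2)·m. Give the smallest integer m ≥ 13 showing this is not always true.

A counterexample is any integer m ≥ 13 such that the claim fails; we check each in order.
For m = 13, 14, 15, 16, …, 21, 22, 23 the conclusion holds.
m = 24: σ(24) = 60; 60 ≥ 60.

m = 24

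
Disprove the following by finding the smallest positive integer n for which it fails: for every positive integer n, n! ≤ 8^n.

A counterexample is any positive integer n such that n! > 8^n; we check each in order.
For n = 1, 2, 3, 4, …, 17, 18, 19 the conclusion holds.
n = 20: n! = 2432902008176640000 and 8^n = 1152921504606846976, so 2432902008176640000 > 1152921504606846976.
Hence n = 20 is a counterexample.

n = 20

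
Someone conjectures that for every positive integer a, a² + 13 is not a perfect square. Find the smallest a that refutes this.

We need the least positive integer a for which a² + 13 is a perfect square.
a = 1: 1² + 13 = 14, not a perfect square.
a = 2: 2² + 13 = 17, not a perfect square.
a = 3: 3² + 13 = 22, not a perfect square.
a = 4: 4² + 13 = 29, not a perfect square.
a = 5: 5² + 13 = 38, not a perfect square.
a = 6: 6² + 13 = 49 = 7², a perfect square.
So a = 6 is the smallest counterexample.

a = 6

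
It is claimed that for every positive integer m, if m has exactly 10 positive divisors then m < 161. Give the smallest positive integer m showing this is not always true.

Check each positive integer m in order until m has exactly 10 positive divisors but the claim fails.
For m = 48, 80, 112 the conclusion holds.
m = 162: τ(162) = 10; 162 ≥ 161.
So m = 162 is the smallest counterexample.

m = 162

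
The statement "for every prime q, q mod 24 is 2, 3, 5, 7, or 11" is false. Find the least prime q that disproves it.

q = 13

We need the least prime q for which the claim fails.
For q = 2, 3, 5, 7, 11 the conclusion holds.
q = 13: 13 mod 24 = 13 — not in {2, 3, 5, 7, 11}.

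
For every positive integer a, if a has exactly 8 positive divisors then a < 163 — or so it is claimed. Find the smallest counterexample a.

a = 165

A counterexample is any positive integer a such that a has exactly 8 positive divisors but the claim fails; we check each in order.
For a = 24, 30, 40, 42, …, 138, 152, 154 the conclusion holds.
a = 165: τ(165) = 8; 165 ≥ 163.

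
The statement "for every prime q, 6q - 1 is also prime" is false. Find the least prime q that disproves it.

q = 11

We need the least prime q for which 6q - 1 is not prime.
q = 2: 6q - 1 = 11, prime.
q = 3: 6q - 1 = 17, prime.
q = 5: 6q - 1 = 29, prime.
q = 7: 6q - 1 = 41, prime.
q = 11: 6q - 1 = 65 = 5 × 13, not prime.
Hence q = 11 is a counterexample.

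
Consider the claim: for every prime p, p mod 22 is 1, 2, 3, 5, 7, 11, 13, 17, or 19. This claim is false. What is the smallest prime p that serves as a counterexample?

A counterexample is any prime p such that the claim fails; we check each in order.
For p = 2, 3, 5, 7, 11, 13, 17, 19, 23, 29 the conclusion holds.
p = 31: 31 mod 22 = 9 — not in {1, 2, 3, 5, 7, 11, 13, 17, 19}.

p = 31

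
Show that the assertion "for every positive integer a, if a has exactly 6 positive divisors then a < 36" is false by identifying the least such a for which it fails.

a = 44

We need the least positive integer a for which a has exactly 6 positive divisors but the claim fails.
a = 12: τ(12) = 6; 12 < 36.
a = 18: τ(18) = 6; 18 < 36.
a = 20: τ(20) = 6; 20 < 36.
a = 28: τ(28) = 6; 28 < 36.
a = 32: τ(32) = 6; 32 < 36.
a = 44: τ(44) = 6; 44 ≥ 36.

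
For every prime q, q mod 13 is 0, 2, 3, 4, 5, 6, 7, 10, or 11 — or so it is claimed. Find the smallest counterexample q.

We need the least prime q for which the claim fails.
For q = 2, 3, 5, 7, …, 37, 41, 43 the conclusion holds.
q = 47: 47 mod 13 = 8 — not in {0, 2, 3, 4, 5, 6, 7, 10, 11}.
Hence q = 47 is a counterexample.

q = 47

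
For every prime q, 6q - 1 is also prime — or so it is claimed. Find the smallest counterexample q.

The first 4 eligible values, up to q = 7, all satisfy the conclusion.
q = 11: 6q - 1 = 65 = 5 × 13, not prime.

q = 11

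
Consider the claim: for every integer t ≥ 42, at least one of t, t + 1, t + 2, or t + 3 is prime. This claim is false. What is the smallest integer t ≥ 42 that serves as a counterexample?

For t = 42, 43, 44, 45, 46, 47 the conclusion holds.
t = 48: 48 = 2 × 24; 49 = 7 × 7; 50 = 2 × 25; 51 = 3 × 17 — all composite.

t = 48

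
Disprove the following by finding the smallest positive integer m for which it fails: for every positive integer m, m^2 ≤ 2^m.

m = 3

For m = 1, 2 the conclusion holds.
m = 3: m^2 = 9 and 2^m = 8, so 9 > 8.
Thus m = 3 disproves the claim, and no smaller m works.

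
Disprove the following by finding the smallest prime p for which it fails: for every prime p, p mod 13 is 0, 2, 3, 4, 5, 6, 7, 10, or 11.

p = 47

A counterexample is any prime p such that the claim fails; we check each in order.
For p = 2, 3, 5, 7, …, 37, 41, 43 the conclusion holds.
p = 47: 47 mod 13 = 8 — not in {0, 2, 3, 4, 5, 6, 7, 10, 11}.
Thus p = 47 disproves the claim, and no smaller p works.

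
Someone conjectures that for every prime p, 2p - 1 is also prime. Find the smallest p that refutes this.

A counterexample is any prime p such that 2p - 1 is not prime; we check each in order.
For p = 2, 3 the conclusion holds.
p = 5: 2p - 1 = 9 = 3 × 3, not prime.
Thus p = 5 disproves the claim, and no smaller p works.

p = 5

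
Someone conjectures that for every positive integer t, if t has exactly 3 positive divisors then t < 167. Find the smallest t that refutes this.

t = 169

The first 5 eligible values, up to t = 121, all satisfy the conclusion.
t = 169: τ(169) = 3; 169 ≥ 167.
Thus t = 169 disproves the claim, and no smaller t works.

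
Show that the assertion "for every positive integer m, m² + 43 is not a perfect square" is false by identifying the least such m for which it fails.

m = 21

We need the least positive integer m for which m² + 43 is a perfect square.
For m = 1, 2, 3, 4, …, 18, 19, 20 the conclusion holds.
m = 21: 21² + 43 = 484 = 22², a perfect square.
So m = 21 is the smallest counterexample.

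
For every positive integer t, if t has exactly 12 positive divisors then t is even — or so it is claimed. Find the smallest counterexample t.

t = 315

A counterexample is any positive integer t such that t has exactly 12 positive divisors but t is odd; we check each in order.
For t = 60, 72, 84, 90, …, 294, 306, 308 the conclusion holds.
t = 315: divisors of 315: 12 divisors; 315 is odd.
So t = 315 is the smallest counterexample.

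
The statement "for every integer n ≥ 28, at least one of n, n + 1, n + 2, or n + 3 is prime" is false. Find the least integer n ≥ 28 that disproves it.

A counterexample is any integer n ≥ 28 such that n, n + 1, n + 2, n + 3 are all composite; we check each in order.
For n = 28, 29, 30, 31 the conclusion holds.
n = 32: 32 = 2 × 16; 33 = 3 × 11; 34 = 2 × 17; 35 = 5 × 7 — all composite.
Hence n = 32 is a counterexample.

n = 32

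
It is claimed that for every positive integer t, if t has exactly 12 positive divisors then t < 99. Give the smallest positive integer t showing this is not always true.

t = 108

For t = 60, 72, 84, 90, 96 the conclusion holds.
t = 108: τ(108) = 12; 108 ≥ 99.
Hence t = 108 is a counterexample.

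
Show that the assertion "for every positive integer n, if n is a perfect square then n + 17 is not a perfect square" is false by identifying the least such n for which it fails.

For n = 1, 4, 9, 16, 25, 36, 49 the conclusion holds.
n = 64: 64 = 8² and 64 + 17 = 81 = 9².

n = 64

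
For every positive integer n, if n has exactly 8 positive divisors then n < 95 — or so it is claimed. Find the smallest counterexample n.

For n = 24, 30, 40, 42, 54, 56, 66, 70, 78, 88 the conclusion holds.
n = 102: τ(102) = 8; 102 ≥ 95.

n = 102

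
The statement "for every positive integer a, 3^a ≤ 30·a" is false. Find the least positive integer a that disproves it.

a = 5

We need the least positive integer a for which 3^a > 30·a.
a = 1: 3^a = 3 and 30·a = 30, so 3 ≤ 30.
a = 2: 3^a = 9 and 30·a = 60, so 9 ≤ 60.
a = 3: 3^a = 27 and 30·a = 90, so 27 ≤ 90.
a = 4: 3^a = 81 and 30·a = 120, so 81 ≤ 120.
a = 5: 3^a = 243 and 30·a = 150, so 243 > 150.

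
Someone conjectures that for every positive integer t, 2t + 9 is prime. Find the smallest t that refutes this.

Check each positive integer t in order until 2t + 9 is not prime.
For t = 1, 2 the conclusion holds.
t = 3: 2t + 9 = 15 = 3 × 5, composite.

t = 3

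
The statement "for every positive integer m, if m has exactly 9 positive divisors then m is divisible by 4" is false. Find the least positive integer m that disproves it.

m = 225

For m = 36, 100, 196 the conclusion holds.
m = 225: τ(225) = 9; 225 mod 4 = 1.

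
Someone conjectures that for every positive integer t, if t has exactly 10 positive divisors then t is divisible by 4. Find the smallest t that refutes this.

t = 162

We need the least positive integer t for which t has exactly 10 positive divisors but t is not divisible by 4.
t = 48: τ(48) = 10; 48 mod 4 = 0.
t = 80: τ(80) = 10; 80 mod 4 = 0.
t = 112: τ(112) = 10; 112 mod 4 = 0.
t = 162: τ(162) = 10; 162 mod 4 = 2.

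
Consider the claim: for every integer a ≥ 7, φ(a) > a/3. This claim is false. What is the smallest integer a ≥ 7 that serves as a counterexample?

Check each integer a ≥ 7 in order until the claim fails.
a = 7: φ(7) = 6 and 7/3 = 7/3, so φ(7) > 7/3.
a = 8: φ(8) = 4 and 8/3 = 8/3, so φ(8) > 8/3.
a = 9: φ(9) = 6 and 9/3 = 3, so φ(9) > 9/3.
a = 10: φ(10) = 4 and 10/3 = 10/3, so φ(10) > 10/3.
a = 11: φ(11) = 10 and 11/3 = 11/3, so φ(11) > 11/3.
a = 12: φ(12) = 4 and 12/3 = 4, so φ(12) ≤ 12/3.
Hence a = 12 is a counterexample.

a = 12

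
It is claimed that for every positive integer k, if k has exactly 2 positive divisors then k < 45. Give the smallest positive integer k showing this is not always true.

The first 14 eligible values, up to k = 43, all satisfy the conclusion.
k = 47: τ(47) = 2; 47 ≥ 45.
So k = 47 is the smallest counterexample.

k = 47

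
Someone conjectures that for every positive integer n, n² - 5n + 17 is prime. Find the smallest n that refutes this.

Check each positive integer n in order until n² - 5n + 17 is not prime.
For n = 1, 2, 3, 4, …, 10, 11, 12 the conclusion holds.
n = 13: n² - 5n + 17 = 121 = 11 × 11, composite.

n = 13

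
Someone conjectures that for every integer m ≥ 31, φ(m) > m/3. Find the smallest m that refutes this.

m = 36

We need the least integer m ≥ 31 for which the claim fails.
For m = 31, 32, 33, 34, 35 the conclusion holds.
m = 36: φ(36) = 12 and 36/3 = 12, so φ(36) ≤ 36/3.
Thus m = 36 disproves the claim, and no smaller m works.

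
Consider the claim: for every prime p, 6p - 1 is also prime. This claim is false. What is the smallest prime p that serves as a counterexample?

A counterexample is any prime p such that 6p - 1 is not prime; we check each in order.
p = 2: 6p - 1 = 11, prime.
p = 3: 6p - 1 = 17, prime.
p = 5: 6p - 1 = 29, prime.
p = 7: 6p - 1 = 41, prime.
p = 11: 6p - 1 = 65 = 5 × 13, not prime.
Hence p = 11 is a counterexample.

p = 11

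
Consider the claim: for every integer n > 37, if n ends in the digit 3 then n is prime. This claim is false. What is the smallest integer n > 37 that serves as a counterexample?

n = 63

A counterexample is any integer n > 37 such that n ends in the digit 3 but n is not prime; we check each in order.
n = 43: 43 ends in 3 and is prime.
n = 53: 53 ends in 3 and is prime.
n = 63: 63 ends in 3; 63 = 3 × 21, composite.
Hence n = 63 is a counterexample.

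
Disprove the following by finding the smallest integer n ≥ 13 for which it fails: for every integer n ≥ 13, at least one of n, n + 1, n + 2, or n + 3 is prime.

n = 24

Check each integer n ≥ 13 in order until n, n + 1, n + 2, n + 3 are all composite.
For n = 13, 14, 15, 16, …, 21, 22, 23 the conclusion holds.
n = 24: 24 = 2 × 12; 25 = 5 × 5; 26 = 2 × 13; 27 = 3 × 9 — all composite.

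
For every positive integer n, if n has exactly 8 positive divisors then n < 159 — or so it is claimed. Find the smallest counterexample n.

n = 165

For n = 24, 30, 40, 42, …, 138, 152, 154 the conclusion holds.
n = 165: τ(165) = 8; 165 ≥ 159.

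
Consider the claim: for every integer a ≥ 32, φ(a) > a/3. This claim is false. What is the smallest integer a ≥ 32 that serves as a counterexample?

a = 32: φ(32) = 16 and 32/3 = 32/3, so φ(32) > 32/3.
a = 33: φ(33) = 20 and 33/3 = 11, so φ(33) > 33/3.
a = 34: φ(34) = 16 and 34/3 = 34/3, so φ(34) > 34/3.
a = 35: φ(35) = 24 and 35/3 = 35/3, so φ(35) > 35/3.
a = 36: φ(36) = 12 and 36/3 = 12, so φ(36) ≤ 36/3.

a = 36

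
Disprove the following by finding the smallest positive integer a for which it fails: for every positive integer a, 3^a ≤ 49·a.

a = 6

Check each positive integer a in order until 3^a > 49·a.
For a = 1, 2, 3, 4, 5 the conclusion holds.
a = 6: 3^a = 729 and 49·a = 294, so 729 > 294.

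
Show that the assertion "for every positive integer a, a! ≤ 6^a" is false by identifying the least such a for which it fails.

A counterexample is any positive integer a such that a! > 6^a; we check each in order.
The first 13 eligible values, up to a = 13, all satisfy the conclusion.
a = 14: a! = 87178291200 and 6^a = 78364164096, so 87178291200 > 78364164096.
Hence a = 14 is a counterexample.

a = 14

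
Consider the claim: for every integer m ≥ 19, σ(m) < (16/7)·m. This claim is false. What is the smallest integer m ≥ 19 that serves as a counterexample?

m = 24

We need the least integer m ≥ 19 for which the claim fails.
For m = 19, 20, 21, 22, 23 the conclusion holds.
m = 24: σ(24) = 60; 60 ≥ 384/7.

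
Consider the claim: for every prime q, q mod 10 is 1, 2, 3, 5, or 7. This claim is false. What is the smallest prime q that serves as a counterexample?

q = 19

We need the least prime q for which the claim fails.
For q = 2, 3, 5, 7, 11, 13, 17 the conclusion holds.
q = 19: 19 mod 10 = 9 — not in {1, 2, 3, 5, 7}.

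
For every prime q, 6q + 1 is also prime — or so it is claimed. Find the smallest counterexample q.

q = 19

Check each prime q in order until 6q + 1 is not prime.
The first 7 eligible values, up to q = 17, all satisfy the conclusion.
q = 19: 6q + 1 = 115 = 5 × 23, not prime.
So q = 19 is the smallest counterexample.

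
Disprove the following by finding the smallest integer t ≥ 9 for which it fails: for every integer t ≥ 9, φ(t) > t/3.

A counterexample is any integer t ≥ 9 such that the claim fails; we check each in order.
For t = 9, 10, 11 the conclusion holds.
t = 12: φ(12) = 4 and 12/3 = 4, so φ(12) ≤ 12/3.

t = 12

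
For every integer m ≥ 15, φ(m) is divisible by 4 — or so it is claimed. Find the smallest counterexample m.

We need the least integer m ≥ 15 for which φ(m) is not divisible by 4.
m = 15: φ(15) = 8; 8 mod 4 = 0.
m = 16: φ(16) = 8; 8 mod 4 = 0.
m = 17: φ(17) = 16; 16 mod 4 = 0.
m = 18: φ(18) = 6; 6 mod 4 = 2.
So m = 18 is the smallest counterexample.

m = 18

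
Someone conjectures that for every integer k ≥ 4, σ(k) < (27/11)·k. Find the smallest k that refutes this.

k = 24

Check each integer k ≥ 4 in order until the claim fails.
The first 20 eligible values, up to k = 23, all satisfy the conclusion.
k = 24: σ(24) = 60; 60 ≥ 648/11.
Thus k = 24 disproves the claim, and no smaller k works.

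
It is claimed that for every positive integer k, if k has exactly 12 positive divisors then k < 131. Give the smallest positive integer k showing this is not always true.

A counterexample is any positive integer k such that k has exactly 12 positive divisors but the claim fails; we check each in order.
The first 7 eligible values, up to k = 126, all satisfy the conclusion.
k = 132: τ(132) = 12; 132 ≥ 131.
So k = 132 is the smallest counterexample.

k = 132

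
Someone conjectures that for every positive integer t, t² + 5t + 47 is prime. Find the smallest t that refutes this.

Check each positive integer t in order until t² + 5t + 47 is not prime.
For t = 1, 2, 3, 4, …, 35, 36, 37 the conclusion holds.
t = 38: t² + 5t + 47 = 1681 = 41 × 41, composite.
So t = 38 is the smallest counterexample.

t = 38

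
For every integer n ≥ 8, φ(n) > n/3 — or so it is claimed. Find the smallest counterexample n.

n = 12

For n = 8, 9, 10, 11 the conclusion holds.
n = 12: φ(12) = 4 and 12/3 = 4, so φ(12) ≤ 12/3.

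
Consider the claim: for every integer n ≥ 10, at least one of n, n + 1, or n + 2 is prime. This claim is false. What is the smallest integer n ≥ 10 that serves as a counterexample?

n = 14

A counterexample is any integer n ≥ 10 such that n, n + 1, n + 2 are all composite; we check each in order.
n = 10: 11 is prime.
n = 11: 11 is prime.
n = 12: 13 is prime.
n = 13: 13 is prime.
n = 14: 14 = 2 × 7; 15 = 3 × 5; 16 = 2 × 8 — all composite.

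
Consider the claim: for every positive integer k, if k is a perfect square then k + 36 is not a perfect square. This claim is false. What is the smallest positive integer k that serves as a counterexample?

k = 1: 1 + 36 = 37, not a perfect square.
k = 4: 4 + 36 = 40, not a perfect square.
k = 9: 9 + 36 = 45, not a perfect square.
k = 16: 16 + 36 = 52, not a perfect square.
k = 25: 25 + 36 = 61, not a perfect square.
k = 36: 36 + 36 = 72, not a perfect square.
k = 49: 49 + 36 = 85, not a perfect square.
k = 64: 64 = 8² and 64 + 36 = 100 = 10².

k = 64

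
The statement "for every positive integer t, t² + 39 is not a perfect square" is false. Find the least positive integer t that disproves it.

t = 5

The first 4 eligible values, up to t = 4, all satisfy the conclusion.
t = 5: 5² + 39 = 64 = 8², a perfect square.
So t = 5 is the smallest counterexample.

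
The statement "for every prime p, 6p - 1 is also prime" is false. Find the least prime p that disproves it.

Check each prime p in order until 6p - 1 is not prime.
p = 2: 6p - 1 = 11, prime.
p = 3: 6p - 1 = 17, prime.
p = 5: 6p - 1 = 29, prime.
p = 7: 6p - 1 = 41, prime.
p = 11: 6p - 1 = 65 = 5 × 13, not prime.

p = 11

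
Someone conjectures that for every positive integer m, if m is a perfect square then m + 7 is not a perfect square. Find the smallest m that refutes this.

m = 1: 1 + 7 = 8, not a perfect square.
m = 4: 4 + 7 = 11, not a perfect square.
m = 9: 9 = 3² and 9 + 7 = 16 = 4².
Hence m = 9 is a counterexample.

m = 9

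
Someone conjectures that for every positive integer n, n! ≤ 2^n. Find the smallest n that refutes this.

n = 4

n = 1: n! = 1 and 2^n = 2, so 1 ≤ 2.
n = 2: n! = 2 and 2^n = 4, so 2 ≤ 4.
n = 3: n! = 6 and 2^n = 8, so 6 ≤ 8.
n = 4: n! = 24 and 2^n = 16, so 24 > 16.
Thus n = 4 disproves the claim, and no smaller n works.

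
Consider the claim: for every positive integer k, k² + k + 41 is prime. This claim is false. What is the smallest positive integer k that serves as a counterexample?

A counterexample is any positive integer k such that k² + k + 41 is not prime; we check each in order.
The first 39 eligible values, up to k = 39, all satisfy the conclusion.
k = 40: k² + k + 41 = 1681 = 41 × 41, composite.
Hence k = 40 is a counterexample.

k = 40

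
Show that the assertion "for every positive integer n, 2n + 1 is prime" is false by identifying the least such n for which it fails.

For n = 1, 2, 3 the conclusion holds.
n = 4: 2n + 1 = 9 = 3 × 3, composite.
Hence n = 4 is a counterexample.

n = 4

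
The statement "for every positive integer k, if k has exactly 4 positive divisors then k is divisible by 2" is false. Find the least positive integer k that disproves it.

k = 15

The first 4 eligible values, up to k = 14, all satisfy the conclusion.
k = 15: τ(15) = 4; 15 mod 2 = 1.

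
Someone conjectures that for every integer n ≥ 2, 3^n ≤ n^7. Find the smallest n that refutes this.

n = 19

We need the least integer n ≥ 2 for which 3^n > n^7.
For n = 2, 3, 4, 5, …, 16, 17, 18 the conclusion holds.
n = 19: 3^n = 1162261467 and n^7 = 893871739, so 1162261467 > 893871739.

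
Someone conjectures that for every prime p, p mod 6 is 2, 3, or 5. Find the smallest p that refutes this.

Check each prime p in order until the claim fails.
p = 2: 2 mod 6 = 2.
p = 3: 3 mod 6 = 3.
p = 5: 5 mod 6 = 5.
p = 7: 7 mod 6 = 1 — not in {2, 3, 5}.

p = 7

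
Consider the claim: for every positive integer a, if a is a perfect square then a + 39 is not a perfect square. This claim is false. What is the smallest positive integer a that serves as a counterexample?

A counterexample is any positive integer a such that a is a perfect square but a + 39 is a perfect square; we check each in order.
The first 4 eligible values, up to a = 16, all satisfy the conclusion.
a = 25: 25 = 5² and 25 + 39 = 64 = 8².
Hence a = 25 is a counterexample.

a = 25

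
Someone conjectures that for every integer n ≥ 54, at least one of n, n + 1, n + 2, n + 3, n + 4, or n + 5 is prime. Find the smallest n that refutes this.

We need the least integer n ≥ 54 for which n, n + 1, n + 2, n + 3, n + 4, n + 5 are all composite.
The first 36 eligible values, up to n = 89, all satisfy the conclusion.
n = 90: 90 = 2 × 45; 91 = 7 × 13; 92 = 2 × 46; 93 = 3 × 31; 94 = 2 × 47; 95 = 5 × 19 — all composite.

n = 90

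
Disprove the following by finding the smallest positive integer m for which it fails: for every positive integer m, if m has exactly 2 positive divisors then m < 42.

The first 13 eligible values, up to m = 41, all satisfy the conclusion.
m = 43: τ(43) = 2; 43 ≥ 42.

m = 43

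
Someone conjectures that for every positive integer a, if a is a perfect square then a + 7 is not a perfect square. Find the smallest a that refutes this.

a = 9

We need the least positive integer a for which a is a perfect square but a + 7 is a perfect square.
For a = 1, 4 the conclusion holds.
a = 9: 9 = 3² and 9 + 7 = 16 = 4².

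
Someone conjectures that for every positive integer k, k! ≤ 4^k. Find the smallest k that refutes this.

k = 9

We need the least positive integer k for which k! > 4^k.
For k = 1, 2, 3, 4, 5, 6, 7, 8 the conclusion holds.
k = 9: k! = 362880 and 4^k = 262144, so 362880 > 262144.
Hence k = 9 is a counterexample.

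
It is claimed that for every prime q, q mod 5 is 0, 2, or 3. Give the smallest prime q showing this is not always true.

For q = 2, 3, 5, 7 the conclusion holds.
q = 11: 11 mod 5 = 1 — not in {0, 2, 3}.
So q = 11 is the smallest counterexample.

q = 11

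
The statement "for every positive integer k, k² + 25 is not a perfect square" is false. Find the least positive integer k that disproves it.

For k = 1, 2, 3, 4, …, 9, 10, 11 the conclusion holds.
k = 12: 12² + 25 = 169 = 13², a perfect square.

k = 12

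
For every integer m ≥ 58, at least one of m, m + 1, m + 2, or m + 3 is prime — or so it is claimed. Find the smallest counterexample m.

We need the least integer m ≥ 58 for which m, m + 1, m + 2, m + 3 are all composite.
m = 58: 59 is prime.
m = 59: 59 is prime.
m = 60: 61 is prime.
m = 61: 61 is prime.
m = 62: 62 = 2 × 31; 63 = 3 × 21; 64 = 2 × 32; 65 = 5 × 13 — all composite.
Hence m = 62 is a counterexample.

m = 62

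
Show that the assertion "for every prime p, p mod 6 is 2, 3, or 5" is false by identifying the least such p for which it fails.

p = 7

A counterexample is any prime p such that the claim fails; we check each in order.
p = 2: 2 mod 6 = 2.
p = 3: 3 mod 6 = 3.
p = 5: 5 mod 6 = 5.
p = 7: 7 mod 6 = 1 — not in {2, 3, 5}.
So p = 7 is the smallest counterexample.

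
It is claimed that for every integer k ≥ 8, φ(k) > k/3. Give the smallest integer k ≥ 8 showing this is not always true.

k = 12

For k = 8, 9, 10, 11 the conclusion holds.
k = 12: φ(12) = 4 and 12/3 = 4, so φ(12) ≤ 12/3.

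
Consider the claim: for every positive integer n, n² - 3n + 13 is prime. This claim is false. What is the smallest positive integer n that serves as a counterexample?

n = 12

Check each positive integer n in order until n² - 3n + 13 is not prime.
For n = 1, 2, 3, 4, …, 9, 10, 11 the conclusion holds.
n = 12: n² - 3n + 13 = 121 = 11 × 11, composite.
Thus n = 12 disproves the claim, and no smaller n works.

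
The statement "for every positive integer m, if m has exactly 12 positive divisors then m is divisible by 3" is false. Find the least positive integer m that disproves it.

A counterexample is any positive integer m such that m has exactly 12 positive divisors but m is not divisible by 3; we check each in order.
For m = 60, 72, 84, 90, 96, 108, 126, 132 the conclusion holds.
m = 140: τ(140) = 12; 140 mod 3 = 2.
So m = 140 is the smallest counterexample.

m = 140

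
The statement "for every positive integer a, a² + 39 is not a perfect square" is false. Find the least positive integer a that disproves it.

Check each positive integer a in order until a² + 39 is a perfect square.
a = 1: 1² + 39 = 40, not a perfect square.
a = 2: 2² + 39 = 43, not a perfect square.
a = 3: 3² + 39 = 48, not a perfect square.
a = 4: 4² + 39 = 55, not a perfect square.
a = 5: 5² + 39 = 64 = 8², a perfect square.
So a = 5 is the smallest counterexample.

a = 5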